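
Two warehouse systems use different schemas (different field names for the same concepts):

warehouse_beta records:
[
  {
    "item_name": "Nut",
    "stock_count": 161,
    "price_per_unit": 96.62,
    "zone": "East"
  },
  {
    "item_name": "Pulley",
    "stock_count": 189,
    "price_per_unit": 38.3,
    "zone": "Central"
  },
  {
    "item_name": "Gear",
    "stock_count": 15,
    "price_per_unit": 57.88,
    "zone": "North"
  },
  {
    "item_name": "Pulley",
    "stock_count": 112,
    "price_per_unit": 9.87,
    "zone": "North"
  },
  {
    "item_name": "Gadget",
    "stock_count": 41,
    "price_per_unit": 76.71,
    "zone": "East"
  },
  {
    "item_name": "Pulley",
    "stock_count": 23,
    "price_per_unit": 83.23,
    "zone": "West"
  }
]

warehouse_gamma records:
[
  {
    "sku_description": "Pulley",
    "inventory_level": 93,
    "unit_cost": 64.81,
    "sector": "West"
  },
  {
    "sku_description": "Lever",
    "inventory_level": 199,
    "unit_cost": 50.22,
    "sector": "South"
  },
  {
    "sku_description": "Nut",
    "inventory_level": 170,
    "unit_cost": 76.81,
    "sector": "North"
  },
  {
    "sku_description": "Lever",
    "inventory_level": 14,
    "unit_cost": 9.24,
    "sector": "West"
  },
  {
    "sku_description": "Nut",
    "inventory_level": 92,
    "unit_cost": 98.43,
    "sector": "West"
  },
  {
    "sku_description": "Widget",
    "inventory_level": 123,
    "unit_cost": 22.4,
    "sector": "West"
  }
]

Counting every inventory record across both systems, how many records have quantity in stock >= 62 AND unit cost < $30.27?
2

Schema mappings:
- "stock_count" (warehouse_beta) = "inventory_level" (warehouse_gamma) = quantity
- "price_per_unit" (warehouse_beta) = "unit_cost" (warehouse_gamma) = unit cost

Records meeting both conditions in warehouse_beta: 1
Records meeting both conditions in warehouse_gamma: 1

Total: 1 + 1 = 2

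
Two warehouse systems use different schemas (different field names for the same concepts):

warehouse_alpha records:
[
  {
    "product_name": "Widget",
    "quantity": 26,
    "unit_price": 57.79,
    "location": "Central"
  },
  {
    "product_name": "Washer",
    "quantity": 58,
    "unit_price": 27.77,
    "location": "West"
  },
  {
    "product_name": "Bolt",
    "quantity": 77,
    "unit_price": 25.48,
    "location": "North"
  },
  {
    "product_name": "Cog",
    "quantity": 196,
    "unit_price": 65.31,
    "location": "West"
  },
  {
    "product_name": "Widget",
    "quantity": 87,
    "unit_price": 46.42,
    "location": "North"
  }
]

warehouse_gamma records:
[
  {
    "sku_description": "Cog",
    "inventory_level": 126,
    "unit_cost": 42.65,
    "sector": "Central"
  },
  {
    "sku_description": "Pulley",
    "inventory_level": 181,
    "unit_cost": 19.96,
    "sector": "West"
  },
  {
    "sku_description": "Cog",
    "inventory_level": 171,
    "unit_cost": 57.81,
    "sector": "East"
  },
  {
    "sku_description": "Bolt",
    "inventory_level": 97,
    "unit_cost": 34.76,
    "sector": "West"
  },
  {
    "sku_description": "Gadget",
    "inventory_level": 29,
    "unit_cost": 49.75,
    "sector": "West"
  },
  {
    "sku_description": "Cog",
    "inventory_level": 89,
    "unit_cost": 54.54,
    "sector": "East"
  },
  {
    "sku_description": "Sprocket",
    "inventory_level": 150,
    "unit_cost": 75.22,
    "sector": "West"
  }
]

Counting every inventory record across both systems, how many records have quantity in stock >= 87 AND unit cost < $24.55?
1

Schema mappings:
- "quantity" (warehouse_alpha) = "inventory_level" (warehouse_gamma) = quantity
- "unit_price" (warehouse_alpha) = "unit_cost" (warehouse_gamma) = unit cost

Records meeting both conditions in warehouse_alpha: 0
Records meeting both conditions in warehouse_gamma: 1

Total: 0 + 1 = 1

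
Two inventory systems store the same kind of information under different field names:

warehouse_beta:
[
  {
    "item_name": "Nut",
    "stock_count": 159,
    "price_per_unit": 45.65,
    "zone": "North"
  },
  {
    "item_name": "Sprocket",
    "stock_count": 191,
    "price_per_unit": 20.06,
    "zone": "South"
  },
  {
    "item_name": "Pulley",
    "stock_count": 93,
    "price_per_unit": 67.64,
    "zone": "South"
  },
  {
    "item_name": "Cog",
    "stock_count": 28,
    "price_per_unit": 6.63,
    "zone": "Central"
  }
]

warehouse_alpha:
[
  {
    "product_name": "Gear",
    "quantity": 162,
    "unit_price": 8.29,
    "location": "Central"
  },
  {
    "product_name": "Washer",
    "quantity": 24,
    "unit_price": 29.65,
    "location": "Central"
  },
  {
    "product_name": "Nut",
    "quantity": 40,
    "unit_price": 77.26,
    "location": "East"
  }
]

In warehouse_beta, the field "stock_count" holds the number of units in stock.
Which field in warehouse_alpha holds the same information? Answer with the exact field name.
quantity

In warehouse_beta, "stock_count" holds the number of units in stock.
The fields in warehouse_alpha are: "product_name", "quantity", "unit_price", "location".
"quantity" is the match: the name refers to the same concept and its values are whole-number counts (e.g. 162, 24).
The other fields ("product_name", "unit_price", "location") hold different kinds of data.

So "stock_count" in warehouse_beta corresponds to "quantity" in warehouse_alpha.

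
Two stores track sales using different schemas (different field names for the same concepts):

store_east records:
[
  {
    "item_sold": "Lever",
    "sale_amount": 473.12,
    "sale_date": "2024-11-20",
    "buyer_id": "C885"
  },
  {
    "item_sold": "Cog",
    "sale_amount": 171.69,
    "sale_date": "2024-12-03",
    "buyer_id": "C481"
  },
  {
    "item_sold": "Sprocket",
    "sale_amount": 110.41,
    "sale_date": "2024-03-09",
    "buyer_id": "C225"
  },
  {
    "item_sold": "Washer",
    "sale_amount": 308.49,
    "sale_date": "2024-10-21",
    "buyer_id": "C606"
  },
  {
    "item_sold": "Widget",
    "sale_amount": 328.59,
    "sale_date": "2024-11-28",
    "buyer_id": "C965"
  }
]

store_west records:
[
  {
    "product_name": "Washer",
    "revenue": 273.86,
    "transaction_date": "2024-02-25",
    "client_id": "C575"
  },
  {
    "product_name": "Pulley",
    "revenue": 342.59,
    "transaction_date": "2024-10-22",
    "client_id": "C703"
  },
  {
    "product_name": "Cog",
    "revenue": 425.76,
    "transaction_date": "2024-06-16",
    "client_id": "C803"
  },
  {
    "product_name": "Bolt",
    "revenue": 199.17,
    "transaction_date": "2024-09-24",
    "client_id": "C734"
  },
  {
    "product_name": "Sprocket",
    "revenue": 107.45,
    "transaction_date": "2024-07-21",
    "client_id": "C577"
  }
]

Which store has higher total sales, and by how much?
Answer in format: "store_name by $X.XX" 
store_east by $43.47

Schema mapping: "sale_amount" (store_east) = "revenue" (store_west) = sale amount

Total for store_east: 1392.30
Total for store_west: 1348.83

Difference: |1392.30 - 1348.83| = 43.47
store_east has higher sales by $43.47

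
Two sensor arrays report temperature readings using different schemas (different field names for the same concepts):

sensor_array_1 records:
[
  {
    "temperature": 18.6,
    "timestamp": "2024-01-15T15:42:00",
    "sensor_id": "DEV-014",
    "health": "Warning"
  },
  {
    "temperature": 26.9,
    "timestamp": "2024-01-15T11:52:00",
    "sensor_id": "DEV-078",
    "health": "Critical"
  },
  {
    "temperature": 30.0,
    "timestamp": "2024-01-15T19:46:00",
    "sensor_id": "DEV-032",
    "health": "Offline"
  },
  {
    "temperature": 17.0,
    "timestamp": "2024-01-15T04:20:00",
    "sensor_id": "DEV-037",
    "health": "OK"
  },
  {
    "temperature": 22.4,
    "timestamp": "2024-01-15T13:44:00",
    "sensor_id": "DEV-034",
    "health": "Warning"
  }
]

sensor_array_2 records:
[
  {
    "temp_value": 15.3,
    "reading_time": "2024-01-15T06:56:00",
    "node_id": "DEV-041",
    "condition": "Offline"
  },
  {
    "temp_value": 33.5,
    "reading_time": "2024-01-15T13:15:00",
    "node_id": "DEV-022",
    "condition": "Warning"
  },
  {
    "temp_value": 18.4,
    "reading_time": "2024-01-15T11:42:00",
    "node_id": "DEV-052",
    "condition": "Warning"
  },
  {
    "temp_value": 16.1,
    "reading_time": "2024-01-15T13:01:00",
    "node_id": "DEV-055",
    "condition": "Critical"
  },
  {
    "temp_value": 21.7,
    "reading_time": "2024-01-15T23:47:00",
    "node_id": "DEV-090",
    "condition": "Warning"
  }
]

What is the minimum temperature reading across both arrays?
15.3

Schema mapping: "temperature" (sensor_array_1) = "temp_value" (sensor_array_2) = temperature reading

Minimum in sensor_array_1: 17.0
Minimum in sensor_array_2: 15.3

Overall minimum: min(17.0, 15.3) = 15.3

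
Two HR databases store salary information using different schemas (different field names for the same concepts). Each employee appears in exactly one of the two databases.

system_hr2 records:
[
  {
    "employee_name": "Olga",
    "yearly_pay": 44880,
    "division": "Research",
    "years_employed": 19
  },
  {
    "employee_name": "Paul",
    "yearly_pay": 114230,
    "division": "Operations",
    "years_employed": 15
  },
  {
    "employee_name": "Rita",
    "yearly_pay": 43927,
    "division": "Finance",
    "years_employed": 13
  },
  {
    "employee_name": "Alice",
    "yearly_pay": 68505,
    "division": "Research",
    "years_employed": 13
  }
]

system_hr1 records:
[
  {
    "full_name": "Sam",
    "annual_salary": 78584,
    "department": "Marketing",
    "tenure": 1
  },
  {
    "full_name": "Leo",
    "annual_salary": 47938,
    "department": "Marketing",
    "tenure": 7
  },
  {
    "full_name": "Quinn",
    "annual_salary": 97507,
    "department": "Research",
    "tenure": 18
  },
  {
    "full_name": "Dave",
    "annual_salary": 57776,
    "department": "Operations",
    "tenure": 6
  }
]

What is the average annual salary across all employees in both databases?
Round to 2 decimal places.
69168.38

Schema mapping: "yearly_pay" (system_hr2) = "annual_salary" (system_hr1) = annual salary

All salaries: [44880, 114230, 43927, 68505, 78584, 47938, 97507, 57776]
Sum: 553347
Count: 8
Average: 553347 / 8 = 69168.38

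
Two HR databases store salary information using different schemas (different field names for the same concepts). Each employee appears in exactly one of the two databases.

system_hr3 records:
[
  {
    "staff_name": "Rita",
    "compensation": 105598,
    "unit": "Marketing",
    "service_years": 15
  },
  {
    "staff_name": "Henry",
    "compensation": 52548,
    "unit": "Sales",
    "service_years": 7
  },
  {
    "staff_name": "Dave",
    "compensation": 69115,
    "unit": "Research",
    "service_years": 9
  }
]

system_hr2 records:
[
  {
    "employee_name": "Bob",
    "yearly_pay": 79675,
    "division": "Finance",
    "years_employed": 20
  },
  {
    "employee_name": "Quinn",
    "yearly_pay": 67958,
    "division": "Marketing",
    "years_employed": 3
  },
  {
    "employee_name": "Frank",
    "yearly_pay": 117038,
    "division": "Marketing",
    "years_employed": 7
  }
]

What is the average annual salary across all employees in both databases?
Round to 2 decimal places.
81988.67

Schema mapping: "compensation" (system_hr3) = "yearly_pay" (system_hr2) = annual salary

All salaries: [105598, 52548, 69115, 79675, 67958, 117038]
Sum: 491932
Count: 6
Average: 491932 / 6 = 81988.67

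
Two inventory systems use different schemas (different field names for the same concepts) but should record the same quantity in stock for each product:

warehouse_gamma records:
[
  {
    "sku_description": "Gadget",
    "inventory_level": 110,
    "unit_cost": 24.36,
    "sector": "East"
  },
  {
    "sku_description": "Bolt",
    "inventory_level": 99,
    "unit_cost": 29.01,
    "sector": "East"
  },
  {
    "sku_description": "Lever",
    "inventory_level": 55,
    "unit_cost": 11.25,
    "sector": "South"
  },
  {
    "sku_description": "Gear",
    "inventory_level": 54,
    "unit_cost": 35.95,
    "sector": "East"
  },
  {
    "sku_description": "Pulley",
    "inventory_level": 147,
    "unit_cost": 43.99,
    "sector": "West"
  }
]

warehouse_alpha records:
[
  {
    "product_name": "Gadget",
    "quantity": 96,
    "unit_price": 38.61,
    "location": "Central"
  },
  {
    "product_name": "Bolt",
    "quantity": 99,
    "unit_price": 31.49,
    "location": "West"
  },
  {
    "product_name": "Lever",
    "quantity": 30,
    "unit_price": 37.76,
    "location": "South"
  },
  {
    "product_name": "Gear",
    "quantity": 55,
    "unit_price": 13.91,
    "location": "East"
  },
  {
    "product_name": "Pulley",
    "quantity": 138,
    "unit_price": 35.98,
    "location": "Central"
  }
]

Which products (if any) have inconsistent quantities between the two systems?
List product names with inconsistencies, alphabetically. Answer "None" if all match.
Gadget, Gear, Lever, Pulley

Schema mappings:
- "sku_description" (warehouse_gamma) = "product_name" (warehouse_alpha) = product name
- "inventory_level" (warehouse_gamma) = "quantity" (warehouse_alpha) = quantity

Comparison:
  Gadget: 110 vs 96 - MISMATCH
  Bolt: 99 vs 99 - MATCH
  Lever: 55 vs 30 - MISMATCH
  Gear: 54 vs 55 - MISMATCH
  Pulley: 147 vs 138 - MISMATCH

Products with inconsistencies: Gadget, Gear, Lever, Pulley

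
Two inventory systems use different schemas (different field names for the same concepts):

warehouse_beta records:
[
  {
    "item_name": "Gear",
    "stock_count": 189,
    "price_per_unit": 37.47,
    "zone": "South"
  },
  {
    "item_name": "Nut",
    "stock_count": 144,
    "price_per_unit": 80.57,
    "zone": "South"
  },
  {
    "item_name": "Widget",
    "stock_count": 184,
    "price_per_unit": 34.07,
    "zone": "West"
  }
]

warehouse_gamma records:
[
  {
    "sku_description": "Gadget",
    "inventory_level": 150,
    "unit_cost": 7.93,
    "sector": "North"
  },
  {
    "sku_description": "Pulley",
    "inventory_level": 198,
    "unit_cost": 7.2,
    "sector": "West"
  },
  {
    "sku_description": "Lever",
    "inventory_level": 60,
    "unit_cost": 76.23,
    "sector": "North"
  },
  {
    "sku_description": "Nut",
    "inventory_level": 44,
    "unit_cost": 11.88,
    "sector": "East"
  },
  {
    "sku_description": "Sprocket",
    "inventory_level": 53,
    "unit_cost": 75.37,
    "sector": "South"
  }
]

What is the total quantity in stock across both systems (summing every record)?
1022

To reconcile these schemas, identify the field holding the quantity in stock in each system:
1. In warehouse_beta it is "stock_count"
2. In warehouse_gamma it is "inventory_level"

From warehouse_beta: 189 + 144 + 184 = 517
From warehouse_gamma: 150 + 198 + 60 + 44 + 53 = 505

Total: 517 + 505 = 1022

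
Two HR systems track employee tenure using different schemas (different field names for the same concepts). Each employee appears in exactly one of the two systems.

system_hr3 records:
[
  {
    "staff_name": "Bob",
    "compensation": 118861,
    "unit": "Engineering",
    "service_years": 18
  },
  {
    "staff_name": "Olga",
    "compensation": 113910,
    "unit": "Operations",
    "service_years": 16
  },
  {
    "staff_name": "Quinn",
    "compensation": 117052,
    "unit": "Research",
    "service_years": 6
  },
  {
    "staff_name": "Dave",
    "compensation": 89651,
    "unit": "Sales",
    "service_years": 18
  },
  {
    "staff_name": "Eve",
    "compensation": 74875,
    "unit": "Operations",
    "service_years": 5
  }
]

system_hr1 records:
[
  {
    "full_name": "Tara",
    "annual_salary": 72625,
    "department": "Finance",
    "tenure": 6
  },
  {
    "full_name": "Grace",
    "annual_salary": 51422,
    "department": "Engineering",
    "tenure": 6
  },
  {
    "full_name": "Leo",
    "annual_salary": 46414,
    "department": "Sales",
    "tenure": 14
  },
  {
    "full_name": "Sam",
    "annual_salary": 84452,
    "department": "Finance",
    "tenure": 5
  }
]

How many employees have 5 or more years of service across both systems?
9

Reconcile schemas: "service_years" (system_hr3) = "tenure" (system_hr1) = years of service

From system_hr3: 5 employees with >= 5 years
From system_hr1: 4 employees with >= 5 years

Total: 5 + 4 = 9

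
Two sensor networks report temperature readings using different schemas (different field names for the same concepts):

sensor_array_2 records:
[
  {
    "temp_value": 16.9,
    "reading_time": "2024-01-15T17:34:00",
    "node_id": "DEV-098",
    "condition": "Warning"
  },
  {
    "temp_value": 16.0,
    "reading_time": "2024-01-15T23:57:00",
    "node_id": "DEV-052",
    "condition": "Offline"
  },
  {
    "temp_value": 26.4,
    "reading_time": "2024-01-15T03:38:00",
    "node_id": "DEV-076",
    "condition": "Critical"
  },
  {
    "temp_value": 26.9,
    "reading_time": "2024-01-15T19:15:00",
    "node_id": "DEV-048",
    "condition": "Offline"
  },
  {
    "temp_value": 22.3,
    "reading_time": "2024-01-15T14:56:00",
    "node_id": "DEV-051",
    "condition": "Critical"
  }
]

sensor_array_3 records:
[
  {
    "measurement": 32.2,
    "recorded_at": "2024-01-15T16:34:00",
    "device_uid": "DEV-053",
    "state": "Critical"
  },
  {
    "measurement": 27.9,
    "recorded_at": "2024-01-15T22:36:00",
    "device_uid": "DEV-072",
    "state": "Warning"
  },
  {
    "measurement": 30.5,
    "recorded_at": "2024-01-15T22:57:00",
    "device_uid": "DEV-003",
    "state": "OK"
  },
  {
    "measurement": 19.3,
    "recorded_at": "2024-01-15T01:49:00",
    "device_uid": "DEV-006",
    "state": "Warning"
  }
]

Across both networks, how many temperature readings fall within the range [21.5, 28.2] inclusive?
4

Schema mapping: "temp_value" (sensor_array_2) = "measurement" (sensor_array_3) = temperature

Readings in [21.5, 28.2] from sensor_array_2: 3
Readings in [21.5, 28.2] from sensor_array_3: 1

Total count: 3 + 1 = 4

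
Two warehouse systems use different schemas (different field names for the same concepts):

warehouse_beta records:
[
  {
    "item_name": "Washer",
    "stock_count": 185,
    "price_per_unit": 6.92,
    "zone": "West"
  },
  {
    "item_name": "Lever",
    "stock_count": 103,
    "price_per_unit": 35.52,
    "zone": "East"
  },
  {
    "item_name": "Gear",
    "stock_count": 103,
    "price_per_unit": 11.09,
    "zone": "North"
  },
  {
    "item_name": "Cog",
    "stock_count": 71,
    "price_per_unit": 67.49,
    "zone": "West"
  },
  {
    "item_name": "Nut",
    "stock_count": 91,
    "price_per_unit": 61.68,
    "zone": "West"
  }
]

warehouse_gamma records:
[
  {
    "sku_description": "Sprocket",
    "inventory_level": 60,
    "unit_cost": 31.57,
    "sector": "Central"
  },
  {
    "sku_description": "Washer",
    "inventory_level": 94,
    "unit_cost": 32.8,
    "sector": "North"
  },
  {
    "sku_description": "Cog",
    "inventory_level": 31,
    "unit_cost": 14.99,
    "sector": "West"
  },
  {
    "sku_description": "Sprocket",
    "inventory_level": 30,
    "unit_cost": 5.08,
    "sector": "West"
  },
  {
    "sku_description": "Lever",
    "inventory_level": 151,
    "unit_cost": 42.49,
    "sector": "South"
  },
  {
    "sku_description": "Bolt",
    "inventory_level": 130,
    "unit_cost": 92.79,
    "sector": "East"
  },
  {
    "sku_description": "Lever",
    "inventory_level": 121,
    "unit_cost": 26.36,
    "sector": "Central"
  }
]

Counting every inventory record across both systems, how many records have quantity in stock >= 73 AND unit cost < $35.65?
5

Schema mappings:
- "stock_count" (warehouse_beta) = "inventory_level" (warehouse_gamma) = quantity
- "price_per_unit" (warehouse_beta) = "unit_cost" (warehouse_gamma) = unit cost

Records meeting both conditions in warehouse_beta: 3
Records meeting both conditions in warehouse_gamma: 2

Total: 3 + 2 = 5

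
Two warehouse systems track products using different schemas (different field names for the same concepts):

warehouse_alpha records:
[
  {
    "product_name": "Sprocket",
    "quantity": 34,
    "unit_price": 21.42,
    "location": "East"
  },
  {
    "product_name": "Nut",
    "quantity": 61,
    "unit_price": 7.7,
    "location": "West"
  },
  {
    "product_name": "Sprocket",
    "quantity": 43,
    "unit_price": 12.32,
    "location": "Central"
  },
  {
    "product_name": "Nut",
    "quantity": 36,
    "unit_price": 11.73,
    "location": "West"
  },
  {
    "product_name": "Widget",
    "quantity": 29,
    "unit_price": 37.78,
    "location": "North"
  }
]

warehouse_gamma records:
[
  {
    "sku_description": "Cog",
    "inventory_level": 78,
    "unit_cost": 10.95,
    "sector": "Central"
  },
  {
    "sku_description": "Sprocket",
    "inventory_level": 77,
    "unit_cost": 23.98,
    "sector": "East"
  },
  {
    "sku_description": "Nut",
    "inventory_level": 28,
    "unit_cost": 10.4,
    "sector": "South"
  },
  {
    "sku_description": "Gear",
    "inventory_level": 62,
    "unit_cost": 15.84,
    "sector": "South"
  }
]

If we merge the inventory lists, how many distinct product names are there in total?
5

Schema mapping: "product_name" (warehouse_alpha) = "sku_description" (warehouse_gamma) = product name

Products in warehouse_alpha: ['Nut', 'Sprocket', 'Widget']
Products in warehouse_gamma: ['Cog', 'Gear', 'Nut', 'Sprocket']

Union (unique products): ['Cog', 'Gear', 'Nut', 'Sprocket', 'Widget']
Count: 5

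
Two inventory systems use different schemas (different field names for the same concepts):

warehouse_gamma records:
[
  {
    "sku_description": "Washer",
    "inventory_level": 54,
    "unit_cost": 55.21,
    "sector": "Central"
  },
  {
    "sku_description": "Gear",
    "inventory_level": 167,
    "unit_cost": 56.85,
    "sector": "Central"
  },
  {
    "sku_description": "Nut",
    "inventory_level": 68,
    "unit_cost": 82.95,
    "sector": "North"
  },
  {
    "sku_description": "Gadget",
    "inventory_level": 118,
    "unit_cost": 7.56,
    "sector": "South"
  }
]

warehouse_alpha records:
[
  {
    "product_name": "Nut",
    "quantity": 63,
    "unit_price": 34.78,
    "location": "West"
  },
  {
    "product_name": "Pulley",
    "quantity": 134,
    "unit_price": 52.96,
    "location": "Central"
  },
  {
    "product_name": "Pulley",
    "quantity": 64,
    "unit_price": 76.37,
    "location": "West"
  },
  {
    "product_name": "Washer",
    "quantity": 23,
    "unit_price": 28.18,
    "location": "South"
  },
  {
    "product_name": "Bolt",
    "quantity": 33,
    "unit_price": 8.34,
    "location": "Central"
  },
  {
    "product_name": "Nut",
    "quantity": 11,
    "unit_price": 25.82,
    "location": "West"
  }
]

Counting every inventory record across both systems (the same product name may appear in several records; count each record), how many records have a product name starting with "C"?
0

Schema mapping: "sku_description" (warehouse_gamma) = "product_name" (warehouse_alpha) = product name

Records with product name starting with "C" in warehouse_gamma: 0
Records with product name starting with "C" in warehouse_alpha: 0

Total: 0 + 0 = 0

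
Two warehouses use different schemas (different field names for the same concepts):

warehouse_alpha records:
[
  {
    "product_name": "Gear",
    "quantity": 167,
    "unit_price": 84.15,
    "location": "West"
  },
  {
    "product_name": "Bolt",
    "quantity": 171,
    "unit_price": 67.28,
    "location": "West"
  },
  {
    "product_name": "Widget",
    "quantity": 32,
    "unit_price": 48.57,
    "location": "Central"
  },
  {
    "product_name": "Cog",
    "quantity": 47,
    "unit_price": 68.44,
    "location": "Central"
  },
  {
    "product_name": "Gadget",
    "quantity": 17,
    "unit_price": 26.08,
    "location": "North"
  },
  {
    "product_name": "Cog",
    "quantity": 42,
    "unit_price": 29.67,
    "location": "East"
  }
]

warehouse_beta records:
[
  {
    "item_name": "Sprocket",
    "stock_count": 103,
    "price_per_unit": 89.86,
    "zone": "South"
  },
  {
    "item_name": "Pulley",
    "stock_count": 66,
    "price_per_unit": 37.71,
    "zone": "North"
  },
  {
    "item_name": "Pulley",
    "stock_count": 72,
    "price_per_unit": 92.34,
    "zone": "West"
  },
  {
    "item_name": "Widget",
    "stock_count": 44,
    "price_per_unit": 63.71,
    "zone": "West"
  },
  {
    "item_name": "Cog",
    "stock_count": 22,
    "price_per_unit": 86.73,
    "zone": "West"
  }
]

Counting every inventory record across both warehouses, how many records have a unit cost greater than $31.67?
9

Schema mapping: "unit_price" (warehouse_alpha) = "price_per_unit" (warehouse_beta) = unit cost

Records > $31.67 in warehouse_alpha: 4
Records > $31.67 in warehouse_beta: 5

Total count: 4 + 5 = 9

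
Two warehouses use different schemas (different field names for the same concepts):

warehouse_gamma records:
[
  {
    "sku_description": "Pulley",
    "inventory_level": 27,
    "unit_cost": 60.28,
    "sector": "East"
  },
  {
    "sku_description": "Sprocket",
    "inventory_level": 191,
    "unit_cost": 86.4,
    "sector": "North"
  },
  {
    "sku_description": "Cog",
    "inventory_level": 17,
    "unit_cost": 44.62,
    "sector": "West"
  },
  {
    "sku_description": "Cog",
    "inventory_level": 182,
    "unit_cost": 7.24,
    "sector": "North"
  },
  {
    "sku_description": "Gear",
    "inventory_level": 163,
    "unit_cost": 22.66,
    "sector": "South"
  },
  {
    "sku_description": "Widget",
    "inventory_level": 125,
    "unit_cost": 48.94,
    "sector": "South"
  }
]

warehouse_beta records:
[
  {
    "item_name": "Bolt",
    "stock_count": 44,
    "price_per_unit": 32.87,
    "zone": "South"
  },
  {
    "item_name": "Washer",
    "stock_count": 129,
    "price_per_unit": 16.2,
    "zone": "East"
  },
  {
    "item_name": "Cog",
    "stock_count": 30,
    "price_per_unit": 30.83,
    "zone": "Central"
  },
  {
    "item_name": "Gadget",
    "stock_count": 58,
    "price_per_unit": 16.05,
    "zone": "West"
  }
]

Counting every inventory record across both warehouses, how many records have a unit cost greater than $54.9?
2

Schema mapping: "unit_cost" (warehouse_gamma) = "price_per_unit" (warehouse_beta) = unit cost

Records > $54.9 in warehouse_gamma: 2
Records > $54.9 in warehouse_beta: 0

Total count: 2 + 0 = 2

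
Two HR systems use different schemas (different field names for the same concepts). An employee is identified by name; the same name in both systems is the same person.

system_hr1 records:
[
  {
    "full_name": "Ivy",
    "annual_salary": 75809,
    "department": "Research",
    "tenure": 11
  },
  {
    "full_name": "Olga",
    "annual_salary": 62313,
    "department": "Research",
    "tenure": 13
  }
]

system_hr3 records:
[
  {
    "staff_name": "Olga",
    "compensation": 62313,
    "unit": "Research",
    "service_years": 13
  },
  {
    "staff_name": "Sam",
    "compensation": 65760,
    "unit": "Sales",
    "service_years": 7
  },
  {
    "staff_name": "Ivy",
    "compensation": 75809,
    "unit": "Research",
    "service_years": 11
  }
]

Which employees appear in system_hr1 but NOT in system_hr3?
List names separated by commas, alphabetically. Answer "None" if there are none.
None

Schema mapping: "full_name" (system_hr1) = "staff_name" (system_hr3) = employee name

Names in system_hr1: ['Ivy', 'Olga']
Names in system_hr3: ['Ivy', 'Olga', 'Sam']

In system_hr1 but not system_hr3: None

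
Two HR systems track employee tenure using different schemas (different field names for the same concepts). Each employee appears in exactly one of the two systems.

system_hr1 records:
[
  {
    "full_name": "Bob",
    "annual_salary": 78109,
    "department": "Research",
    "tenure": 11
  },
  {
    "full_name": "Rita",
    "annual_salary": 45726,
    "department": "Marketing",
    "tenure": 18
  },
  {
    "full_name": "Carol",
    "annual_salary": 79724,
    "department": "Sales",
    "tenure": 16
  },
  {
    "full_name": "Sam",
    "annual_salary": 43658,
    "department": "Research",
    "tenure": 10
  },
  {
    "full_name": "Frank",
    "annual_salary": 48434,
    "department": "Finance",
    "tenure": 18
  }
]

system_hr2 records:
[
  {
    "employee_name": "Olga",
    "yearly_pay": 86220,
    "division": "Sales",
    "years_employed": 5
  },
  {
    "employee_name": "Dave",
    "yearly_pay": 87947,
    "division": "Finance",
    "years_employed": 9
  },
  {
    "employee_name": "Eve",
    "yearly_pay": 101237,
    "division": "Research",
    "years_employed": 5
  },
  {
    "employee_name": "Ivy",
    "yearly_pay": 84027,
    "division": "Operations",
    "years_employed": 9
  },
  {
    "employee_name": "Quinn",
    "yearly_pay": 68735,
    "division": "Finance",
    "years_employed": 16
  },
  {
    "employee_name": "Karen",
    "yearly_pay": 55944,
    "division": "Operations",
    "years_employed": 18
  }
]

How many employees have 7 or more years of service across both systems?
9

Reconcile schemas: "tenure" (system_hr1) = "years_employed" (system_hr2) = years of service

From system_hr1: 5 employees with >= 7 years
From system_hr2: 4 employees with >= 7 years

Total: 5 + 4 = 9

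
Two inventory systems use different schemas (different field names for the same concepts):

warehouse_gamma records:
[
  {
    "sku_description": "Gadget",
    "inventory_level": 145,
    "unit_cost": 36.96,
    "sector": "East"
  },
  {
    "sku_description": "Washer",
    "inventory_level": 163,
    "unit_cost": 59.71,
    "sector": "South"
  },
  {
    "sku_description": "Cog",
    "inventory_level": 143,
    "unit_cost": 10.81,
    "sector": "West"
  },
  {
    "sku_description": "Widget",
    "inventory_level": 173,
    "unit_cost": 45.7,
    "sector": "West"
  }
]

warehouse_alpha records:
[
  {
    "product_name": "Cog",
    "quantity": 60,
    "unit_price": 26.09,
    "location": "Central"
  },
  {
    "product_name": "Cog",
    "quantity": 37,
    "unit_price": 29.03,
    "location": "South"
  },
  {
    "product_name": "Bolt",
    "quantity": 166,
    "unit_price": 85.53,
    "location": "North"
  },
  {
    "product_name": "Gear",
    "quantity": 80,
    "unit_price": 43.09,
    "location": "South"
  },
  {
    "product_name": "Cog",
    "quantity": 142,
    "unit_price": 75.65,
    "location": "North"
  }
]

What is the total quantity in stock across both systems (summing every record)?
1109

To reconcile these schemas, identify the field holding the quantity in stock in each system:
1. In warehouse_gamma it is "inventory_level"
2. In warehouse_alpha it is "quantity"

From warehouse_gamma: 145 + 163 + 143 + 173 = 624
From warehouse_alpha: 60 + 37 + 166 + 80 + 142 = 485

Total: 624 + 485 = 1109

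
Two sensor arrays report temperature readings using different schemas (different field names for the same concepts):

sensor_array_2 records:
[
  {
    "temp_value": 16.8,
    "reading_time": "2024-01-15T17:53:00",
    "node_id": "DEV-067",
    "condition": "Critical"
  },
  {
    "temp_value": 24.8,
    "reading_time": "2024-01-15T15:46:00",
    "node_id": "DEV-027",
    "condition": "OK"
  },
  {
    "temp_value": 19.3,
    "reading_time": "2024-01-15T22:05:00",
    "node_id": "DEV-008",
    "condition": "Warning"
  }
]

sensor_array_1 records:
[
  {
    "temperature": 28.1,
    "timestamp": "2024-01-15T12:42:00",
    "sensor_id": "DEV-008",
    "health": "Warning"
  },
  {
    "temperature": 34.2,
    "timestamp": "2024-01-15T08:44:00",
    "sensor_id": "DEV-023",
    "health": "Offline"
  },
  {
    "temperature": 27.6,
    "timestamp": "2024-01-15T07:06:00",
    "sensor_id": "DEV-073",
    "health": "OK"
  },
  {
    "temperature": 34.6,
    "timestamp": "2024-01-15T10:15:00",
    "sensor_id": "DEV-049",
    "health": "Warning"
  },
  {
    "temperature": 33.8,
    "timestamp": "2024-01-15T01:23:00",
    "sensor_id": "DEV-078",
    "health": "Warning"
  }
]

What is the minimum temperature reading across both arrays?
16.8

Schema mapping: "temp_value" (sensor_array_2) = "temperature" (sensor_array_1) = temperature reading

Minimum in sensor_array_2: 16.8
Minimum in sensor_array_1: 27.6

Overall minimum: min(16.8, 27.6) = 16.8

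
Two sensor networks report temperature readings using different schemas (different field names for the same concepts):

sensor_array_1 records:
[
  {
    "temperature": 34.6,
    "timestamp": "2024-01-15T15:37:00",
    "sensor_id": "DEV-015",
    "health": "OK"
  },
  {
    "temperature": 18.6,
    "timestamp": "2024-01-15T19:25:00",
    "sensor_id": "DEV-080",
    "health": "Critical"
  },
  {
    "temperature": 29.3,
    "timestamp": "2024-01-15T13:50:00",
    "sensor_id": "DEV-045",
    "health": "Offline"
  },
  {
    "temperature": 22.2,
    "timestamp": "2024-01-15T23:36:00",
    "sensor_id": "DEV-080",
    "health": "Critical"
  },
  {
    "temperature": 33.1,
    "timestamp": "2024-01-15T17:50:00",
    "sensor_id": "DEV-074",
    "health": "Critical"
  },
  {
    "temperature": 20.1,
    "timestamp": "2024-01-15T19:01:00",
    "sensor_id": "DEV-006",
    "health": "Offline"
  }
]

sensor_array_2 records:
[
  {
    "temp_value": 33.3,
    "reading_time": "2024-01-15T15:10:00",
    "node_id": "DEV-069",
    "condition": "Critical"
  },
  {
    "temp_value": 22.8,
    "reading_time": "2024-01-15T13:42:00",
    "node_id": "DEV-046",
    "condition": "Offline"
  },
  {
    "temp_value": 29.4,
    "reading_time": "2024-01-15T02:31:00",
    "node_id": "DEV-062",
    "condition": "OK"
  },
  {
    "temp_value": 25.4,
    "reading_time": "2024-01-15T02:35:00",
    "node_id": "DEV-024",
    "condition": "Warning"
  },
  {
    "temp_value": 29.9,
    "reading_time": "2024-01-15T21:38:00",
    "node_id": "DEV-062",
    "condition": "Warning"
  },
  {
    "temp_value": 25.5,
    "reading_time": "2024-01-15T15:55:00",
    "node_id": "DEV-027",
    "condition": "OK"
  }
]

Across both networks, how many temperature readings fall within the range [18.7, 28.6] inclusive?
5

Schema mapping: "temperature" (sensor_array_1) = "temp_value" (sensor_array_2) = temperature

Readings in [18.7, 28.6] from sensor_array_1: 2
Readings in [18.7, 28.6] from sensor_array_2: 3

Total count: 2 + 3 = 5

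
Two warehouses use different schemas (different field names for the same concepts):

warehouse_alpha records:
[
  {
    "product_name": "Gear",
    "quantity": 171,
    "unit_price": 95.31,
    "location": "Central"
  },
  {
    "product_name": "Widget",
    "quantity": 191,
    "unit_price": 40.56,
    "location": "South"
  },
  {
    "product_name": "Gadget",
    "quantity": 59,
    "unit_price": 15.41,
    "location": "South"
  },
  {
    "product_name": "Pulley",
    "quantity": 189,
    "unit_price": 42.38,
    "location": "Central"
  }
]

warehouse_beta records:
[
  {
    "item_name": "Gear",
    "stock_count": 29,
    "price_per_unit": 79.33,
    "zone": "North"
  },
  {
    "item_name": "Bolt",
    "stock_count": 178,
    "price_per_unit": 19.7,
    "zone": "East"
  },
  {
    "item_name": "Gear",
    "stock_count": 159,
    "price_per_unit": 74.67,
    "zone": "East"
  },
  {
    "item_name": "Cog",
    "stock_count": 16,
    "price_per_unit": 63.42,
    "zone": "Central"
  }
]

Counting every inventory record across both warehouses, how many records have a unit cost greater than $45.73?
4

Schema mapping: "unit_price" (warehouse_alpha) = "price_per_unit" (warehouse_beta) = unit cost

Records > $45.73 in warehouse_alpha: 1
Records > $45.73 in warehouse_beta: 3

Total count: 1 + 3 = 4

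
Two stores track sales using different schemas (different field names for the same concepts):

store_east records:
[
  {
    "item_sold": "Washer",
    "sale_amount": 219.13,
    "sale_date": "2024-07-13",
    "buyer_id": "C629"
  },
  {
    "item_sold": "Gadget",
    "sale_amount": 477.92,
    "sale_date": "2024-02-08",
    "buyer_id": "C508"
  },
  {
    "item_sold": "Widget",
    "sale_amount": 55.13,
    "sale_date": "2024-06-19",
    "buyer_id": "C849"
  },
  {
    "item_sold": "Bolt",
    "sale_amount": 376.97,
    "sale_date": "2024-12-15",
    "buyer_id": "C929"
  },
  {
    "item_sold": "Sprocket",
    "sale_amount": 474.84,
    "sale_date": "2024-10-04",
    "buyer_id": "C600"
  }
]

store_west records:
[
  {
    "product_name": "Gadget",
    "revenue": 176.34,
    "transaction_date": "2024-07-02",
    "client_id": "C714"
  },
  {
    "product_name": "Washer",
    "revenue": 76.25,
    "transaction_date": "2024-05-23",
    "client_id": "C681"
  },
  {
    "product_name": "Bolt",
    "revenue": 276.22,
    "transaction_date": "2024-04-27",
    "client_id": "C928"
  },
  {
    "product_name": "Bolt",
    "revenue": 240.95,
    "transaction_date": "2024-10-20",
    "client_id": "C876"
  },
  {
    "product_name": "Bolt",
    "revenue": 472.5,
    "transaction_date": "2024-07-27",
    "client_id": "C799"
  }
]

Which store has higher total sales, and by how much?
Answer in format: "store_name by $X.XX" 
store_east by $361.73

Schema mapping: "sale_amount" (store_east) = "revenue" (store_west) = sale amount

Total for store_east: 1603.99
Total for store_west: 1242.26

Difference: |1603.99 - 1242.26| = 361.73
store_east has higher sales by $361.73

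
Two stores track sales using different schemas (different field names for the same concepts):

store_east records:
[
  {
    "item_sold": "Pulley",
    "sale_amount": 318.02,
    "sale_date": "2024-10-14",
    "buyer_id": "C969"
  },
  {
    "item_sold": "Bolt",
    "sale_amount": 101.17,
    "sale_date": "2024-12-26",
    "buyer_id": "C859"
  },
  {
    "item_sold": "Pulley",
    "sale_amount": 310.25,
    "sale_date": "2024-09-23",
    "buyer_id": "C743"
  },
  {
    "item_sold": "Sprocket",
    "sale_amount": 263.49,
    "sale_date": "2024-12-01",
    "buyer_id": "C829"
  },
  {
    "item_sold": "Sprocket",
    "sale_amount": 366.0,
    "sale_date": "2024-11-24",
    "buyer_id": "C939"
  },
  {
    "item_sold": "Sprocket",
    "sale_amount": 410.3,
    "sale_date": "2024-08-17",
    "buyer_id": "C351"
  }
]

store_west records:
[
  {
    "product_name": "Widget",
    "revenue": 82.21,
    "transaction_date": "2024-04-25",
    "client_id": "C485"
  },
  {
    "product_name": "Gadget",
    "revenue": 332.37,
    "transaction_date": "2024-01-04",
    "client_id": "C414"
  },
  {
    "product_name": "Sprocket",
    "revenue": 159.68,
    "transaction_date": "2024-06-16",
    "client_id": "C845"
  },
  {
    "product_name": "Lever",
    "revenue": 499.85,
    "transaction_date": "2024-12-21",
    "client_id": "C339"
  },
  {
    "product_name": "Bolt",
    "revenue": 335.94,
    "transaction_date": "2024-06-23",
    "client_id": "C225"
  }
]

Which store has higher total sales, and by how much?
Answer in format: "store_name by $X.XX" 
store_east by $359.18

Schema mapping: "sale_amount" (store_east) = "revenue" (store_west) = sale amount

Total for store_east: 1769.23
Total for store_west: 1410.05

Difference: |1769.23 - 1410.05| = 359.18
store_east has higher sales by $359.18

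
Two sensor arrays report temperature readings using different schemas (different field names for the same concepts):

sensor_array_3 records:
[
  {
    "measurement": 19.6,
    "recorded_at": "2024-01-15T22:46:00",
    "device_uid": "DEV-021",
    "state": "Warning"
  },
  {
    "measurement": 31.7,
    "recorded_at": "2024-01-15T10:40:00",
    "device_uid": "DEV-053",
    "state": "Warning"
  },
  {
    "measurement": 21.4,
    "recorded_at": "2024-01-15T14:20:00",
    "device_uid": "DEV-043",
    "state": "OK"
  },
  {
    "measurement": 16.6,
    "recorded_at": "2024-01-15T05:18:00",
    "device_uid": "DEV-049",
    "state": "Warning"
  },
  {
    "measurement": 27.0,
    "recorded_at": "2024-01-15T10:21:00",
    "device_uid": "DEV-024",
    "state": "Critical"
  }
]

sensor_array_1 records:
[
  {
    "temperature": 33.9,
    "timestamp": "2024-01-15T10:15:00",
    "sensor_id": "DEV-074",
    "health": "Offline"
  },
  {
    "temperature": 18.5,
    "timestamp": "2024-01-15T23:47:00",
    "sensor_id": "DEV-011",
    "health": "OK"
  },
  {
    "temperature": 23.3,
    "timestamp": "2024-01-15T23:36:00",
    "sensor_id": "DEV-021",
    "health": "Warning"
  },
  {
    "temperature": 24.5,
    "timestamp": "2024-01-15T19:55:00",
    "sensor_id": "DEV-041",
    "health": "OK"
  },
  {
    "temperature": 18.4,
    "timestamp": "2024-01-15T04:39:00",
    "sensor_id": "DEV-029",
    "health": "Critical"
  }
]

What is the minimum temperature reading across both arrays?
16.6

Schema mapping: "measurement" (sensor_array_3) = "temperature" (sensor_array_1) = temperature reading

Minimum in sensor_array_3: 16.6
Minimum in sensor_array_1: 18.4

Overall minimum: min(16.6, 18.4) = 16.6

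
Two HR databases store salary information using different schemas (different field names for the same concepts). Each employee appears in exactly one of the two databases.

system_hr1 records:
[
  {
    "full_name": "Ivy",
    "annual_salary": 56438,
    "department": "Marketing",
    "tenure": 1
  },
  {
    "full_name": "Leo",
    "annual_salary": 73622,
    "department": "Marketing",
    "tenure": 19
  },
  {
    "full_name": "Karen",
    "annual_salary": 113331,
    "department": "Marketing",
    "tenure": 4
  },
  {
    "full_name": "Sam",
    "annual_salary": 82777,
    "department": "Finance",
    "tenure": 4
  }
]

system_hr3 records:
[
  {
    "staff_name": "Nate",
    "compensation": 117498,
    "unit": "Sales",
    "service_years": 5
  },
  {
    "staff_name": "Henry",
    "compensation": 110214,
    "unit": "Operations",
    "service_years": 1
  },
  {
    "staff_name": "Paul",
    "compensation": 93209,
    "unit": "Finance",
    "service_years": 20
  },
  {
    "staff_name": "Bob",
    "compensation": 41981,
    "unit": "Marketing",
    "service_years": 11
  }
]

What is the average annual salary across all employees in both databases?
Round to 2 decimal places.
86133.75

Schema mapping: "annual_salary" (system_hr1) = "compensation" (system_hr3) = annual salary

All salaries: [56438, 73622, 113331, 82777, 117498, 110214, 93209, 41981]
Sum: 689070
Count: 8
Average: 689070 / 8 = 86133.75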